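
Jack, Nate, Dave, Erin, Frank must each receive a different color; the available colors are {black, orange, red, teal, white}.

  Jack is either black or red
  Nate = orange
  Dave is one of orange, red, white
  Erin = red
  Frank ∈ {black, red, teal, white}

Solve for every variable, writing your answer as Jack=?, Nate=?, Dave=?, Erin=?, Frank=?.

Nate has just one choice, so Nate = orange. Eliminate orange elsewhere: Dave.
Erin must be red (only option left). So Jack, Dave, Frank can't be red.
That leaves Jack = black. Remove black from Frank.
Dave's domain is down to {white}, so Dave = white. So Frank can't be white.
That leaves Frank = teal.

Jack=black, Nate=orange, Dave=white, Erin=red, Frank=teal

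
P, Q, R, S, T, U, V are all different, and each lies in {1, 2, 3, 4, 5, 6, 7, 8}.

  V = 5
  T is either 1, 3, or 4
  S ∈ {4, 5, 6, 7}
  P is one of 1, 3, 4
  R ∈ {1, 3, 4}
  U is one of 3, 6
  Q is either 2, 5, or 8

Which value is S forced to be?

7

V must be 5 (only option left). Remove 5 from Q, S.
P, R, T between them cover only {1, 3, 4} — a naked triple. Remove those values from S, U.
U must be 6 (only option left). Remove 6 from S.
So S = 7.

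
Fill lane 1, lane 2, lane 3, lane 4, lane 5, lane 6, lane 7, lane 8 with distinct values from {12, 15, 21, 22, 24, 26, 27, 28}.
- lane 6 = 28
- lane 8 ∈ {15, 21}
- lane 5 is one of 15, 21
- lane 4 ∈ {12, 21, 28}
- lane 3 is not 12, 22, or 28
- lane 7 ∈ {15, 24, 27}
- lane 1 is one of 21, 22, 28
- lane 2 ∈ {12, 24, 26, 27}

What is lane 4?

12

lane 6 has just one choice, so lane 6 = 28. Eliminate 28 elsewhere: lane 1, lane 4.
The 7 still-open variables draw from only 7 values {12, 15, 21, 22, 24, 26, 27}, so each is used; only lane 1 can be 22, hence lane 1 = 22.
lane 5 and lane 8 between them cover only {15, 21} — a naked pair. Remove those values from lane 3, lane 4, lane 7.
So lane 4 = 12.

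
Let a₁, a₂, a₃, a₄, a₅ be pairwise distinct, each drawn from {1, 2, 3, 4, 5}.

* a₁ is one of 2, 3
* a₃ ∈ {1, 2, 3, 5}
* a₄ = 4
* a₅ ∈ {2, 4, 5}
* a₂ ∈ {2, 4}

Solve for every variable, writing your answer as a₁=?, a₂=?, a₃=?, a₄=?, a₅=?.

a₄'s domain is down to {4}, so a₄ = 4. Strike 4 from a₂, a₅.
a₂ must be 2 (only option left). Strike 2 from a₁, a₃, a₅.
a₅ must be 5 (only option left). So a₃ can't be 5.
That leaves a₁ = 3. Strike 3 from a₃.
That leaves a₃ = 1.

a₁=3, a₂=2, a₃=1, a₄=4, a₅=5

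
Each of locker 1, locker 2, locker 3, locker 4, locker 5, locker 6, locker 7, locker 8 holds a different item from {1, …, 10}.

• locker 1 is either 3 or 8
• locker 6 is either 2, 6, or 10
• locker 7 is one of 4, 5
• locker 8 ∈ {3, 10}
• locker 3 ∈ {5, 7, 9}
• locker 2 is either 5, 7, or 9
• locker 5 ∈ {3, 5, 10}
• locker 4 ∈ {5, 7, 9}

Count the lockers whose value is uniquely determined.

The 3 variables locker 2, locker 3, locker 4 are confined to {5, 7, 9}, which locks those values in; drop them from locker 5, locker 7.
locker 7's domain is down to {4}, so locker 7 = 4.
The 2 variables locker 5 and locker 8 are confined to {3, 10}, which locks those values in; drop them from locker 1, locker 6.
locker 1's domain is down to {8}, so locker 1 = 8.
Determined: locker 1=8, locker 7=4. The other lockers each still have more than one consistent value. That makes 2.

2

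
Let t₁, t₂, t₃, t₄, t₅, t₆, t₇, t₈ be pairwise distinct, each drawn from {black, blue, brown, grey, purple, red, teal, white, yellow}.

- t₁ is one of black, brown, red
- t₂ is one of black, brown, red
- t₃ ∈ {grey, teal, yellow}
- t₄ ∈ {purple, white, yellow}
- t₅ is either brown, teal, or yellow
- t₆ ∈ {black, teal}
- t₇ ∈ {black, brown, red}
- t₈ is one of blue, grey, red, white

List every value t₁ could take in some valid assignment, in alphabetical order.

black, brown, red

t₁, t₂, t₇ share exactly the 3 values {black, brown, red}; by pigeonhole those values go to them, so strike black, brown, red from t₅, t₆, t₈.
t₆'s domain is down to {teal}, so t₆ = teal. Remove teal from t₃, t₅.
t₅ has just one choice, so t₅ = yellow. Strike yellow from t₃, t₄.
That leaves t₃ = grey. So t₈ can't be grey.
No further eliminations apply; t₁ can still be any of black, brown, red.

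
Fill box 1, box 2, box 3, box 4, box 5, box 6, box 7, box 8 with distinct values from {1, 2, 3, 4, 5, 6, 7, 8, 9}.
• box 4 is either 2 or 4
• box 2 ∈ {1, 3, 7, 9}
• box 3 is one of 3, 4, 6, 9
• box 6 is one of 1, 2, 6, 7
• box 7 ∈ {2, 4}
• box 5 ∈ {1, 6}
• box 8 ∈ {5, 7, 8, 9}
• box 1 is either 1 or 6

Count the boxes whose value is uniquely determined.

1

box 1 and box 5 share exactly the 2 values {1, 6}; by pigeonhole those values go to them, so strike 1, 6 from box 2, box 3, box 6.
The 2 variables box 4 and box 7 are confined to {2, 4}, which locks those values in; drop them from box 3, box 6.
box 6's domain is down to {7}, so box 6 = 7. Eliminate 7 elsewhere: box 2, box 8.
The 2 variables box 2 and box 3 are confined to {3, 9}, which locks those values in; drop them from box 8.
Determined: box 6=7. The other boxes each still have more than one consistent value. That makes 1.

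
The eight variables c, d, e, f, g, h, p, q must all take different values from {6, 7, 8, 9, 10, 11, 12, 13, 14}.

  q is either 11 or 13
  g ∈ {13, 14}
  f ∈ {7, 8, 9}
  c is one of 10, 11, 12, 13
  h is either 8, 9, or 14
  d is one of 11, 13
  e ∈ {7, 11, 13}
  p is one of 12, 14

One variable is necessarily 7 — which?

The 8 variables draw from only 8 values {7, 8, 9, 10, 11, 12, 13, 14}, so each is used; only c can be 10, hence c = 10.
The 7 still-open variables draw from only 7 values {7, 8, 9, 11, 12, 13, 14}, so each is used; only p can be 12, hence p = 12.
d and q between them cover only {11, 13} — a naked pair. Remove those values from e, g.
So 7 goes to e.

e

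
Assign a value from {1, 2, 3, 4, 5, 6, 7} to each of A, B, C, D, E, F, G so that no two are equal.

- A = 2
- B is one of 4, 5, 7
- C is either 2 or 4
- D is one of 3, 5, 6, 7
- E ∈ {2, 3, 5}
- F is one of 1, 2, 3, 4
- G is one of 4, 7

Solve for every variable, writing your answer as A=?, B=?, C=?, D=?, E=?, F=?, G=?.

A=2, B=5, C=4, D=6, E=3, F=1, G=7

A has just one choice, so A = 2. Strike 2 from C, E, F.
C's domain is down to {4}, so C = 4. Strike 4 from B, F, G.
G has just one choice, so G = 7. Strike 7 from B, D.
B has just one choice, so B = 5. Eliminate 5 elsewhere: D, E.
E must be 3 (only option left). Strike 3 from D, F.
F's domain is down to {1}, so F = 1.
D must be 6 (only option left).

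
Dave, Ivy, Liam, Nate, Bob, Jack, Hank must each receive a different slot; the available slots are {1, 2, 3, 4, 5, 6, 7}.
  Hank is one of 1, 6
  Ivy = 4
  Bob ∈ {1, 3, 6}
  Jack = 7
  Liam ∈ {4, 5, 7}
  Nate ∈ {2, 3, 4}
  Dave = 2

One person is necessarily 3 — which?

Nate

Dave must be 2 (only option left). Remove 2 from Nate.
Ivy has just one choice, so Ivy = 4. Eliminate 4 elsewhere: Liam, Nate.
So 3 goes to Nate.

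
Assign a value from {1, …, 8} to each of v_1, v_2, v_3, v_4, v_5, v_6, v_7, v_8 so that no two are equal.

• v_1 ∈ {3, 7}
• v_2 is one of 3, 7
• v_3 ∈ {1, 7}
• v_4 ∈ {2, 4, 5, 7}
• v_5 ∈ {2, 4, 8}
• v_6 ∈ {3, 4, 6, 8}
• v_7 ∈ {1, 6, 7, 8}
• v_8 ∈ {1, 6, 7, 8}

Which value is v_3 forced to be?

The 8 variables together cover exactly {1, 2, 3, 4, 5, 6, 7, 8} — 8 values for 8 variables — and 5 appears only in v_4's list, so v_4 = 5.
Among the 7 still-open variables, 2 fits only v_5 (and all 7 values in {1, 2, 3, 4, 6, 7, 8} must be used), so v_5 = 2.
The 6 still-open variables together cover exactly {1, 3, 4, 6, 7, 8} — 6 values for 6 variables — and 4 appears only in v_6's list, so v_6 = 4.
v_1 and v_2 between them cover only {3, 7} — a naked pair. Remove those values from v_3, v_7, v_8.
So v_3 = 1.

1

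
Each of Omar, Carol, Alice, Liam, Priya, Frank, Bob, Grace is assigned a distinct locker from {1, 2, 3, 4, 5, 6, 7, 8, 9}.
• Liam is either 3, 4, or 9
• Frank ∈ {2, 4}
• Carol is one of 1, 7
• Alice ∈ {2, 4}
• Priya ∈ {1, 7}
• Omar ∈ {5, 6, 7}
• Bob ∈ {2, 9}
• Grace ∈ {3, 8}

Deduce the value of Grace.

8

The 2 variables Carol and Priya are confined to {1, 7}, which locks those values in; drop them from Omar.
Alice and Frank share exactly the 2 values {2, 4}; by pigeonhole those values go to them, so strike 2, 4 from Liam, Bob.
Bob's domain is down to {9}, so Bob = 9. Strike 9 from Liam.
Liam has just one choice, so Liam = 3. Remove 3 from Grace.
So Grace = 8.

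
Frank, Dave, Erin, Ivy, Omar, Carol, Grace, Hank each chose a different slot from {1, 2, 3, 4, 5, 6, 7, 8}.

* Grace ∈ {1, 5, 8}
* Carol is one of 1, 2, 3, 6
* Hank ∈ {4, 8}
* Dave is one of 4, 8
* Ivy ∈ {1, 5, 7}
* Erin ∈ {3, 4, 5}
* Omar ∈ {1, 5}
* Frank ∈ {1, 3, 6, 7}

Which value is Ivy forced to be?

The 8 variables together cover exactly {1, 2, 3, 4, 5, 6, 7, 8} — 8 values for 8 variables — and 2 appears only in Carol's list, so Carol = 2.
Among the 7 still-open variables, 6 fits only Frank (and all 7 values in {1, 3, 4, 5, 6, 7, 8} must be used), so Frank = 6.
Among the 6 still-open variables, 3 fits only Erin (and all 6 values in {1, 3, 4, 5, 7, 8} must be used), so Erin = 3.
Among the 5 still-open variables, 7 fits only Ivy (and all 5 values in {1, 4, 5, 7, 8} must be used), so Ivy = 7.

7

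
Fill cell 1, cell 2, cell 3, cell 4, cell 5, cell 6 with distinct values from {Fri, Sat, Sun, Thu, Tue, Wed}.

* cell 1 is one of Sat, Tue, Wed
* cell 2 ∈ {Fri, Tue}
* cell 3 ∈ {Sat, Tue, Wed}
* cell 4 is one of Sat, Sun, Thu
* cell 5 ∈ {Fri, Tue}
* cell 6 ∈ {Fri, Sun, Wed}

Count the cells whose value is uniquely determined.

2

The 6 variables draw from only 6 values {Fri, Sat, Sun, Thu, Tue, Wed}, so each is used; only cell 4 can be Thu, hence cell 4 = Thu.
The 5 still-open variables together cover exactly {Fri, Sat, Sun, Tue, Wed} — 5 values for 5 variables — and Sun appears only in cell 6's list, so cell 6 = Sun.
The 2 variables cell 2 and cell 5 are confined to {Fri, Tue}, which locks those values in; drop them from cell 1, cell 3.
Determined: cell 4=Thu, cell 6=Sun. The other cells each still have more than one consistent value. That makes 2.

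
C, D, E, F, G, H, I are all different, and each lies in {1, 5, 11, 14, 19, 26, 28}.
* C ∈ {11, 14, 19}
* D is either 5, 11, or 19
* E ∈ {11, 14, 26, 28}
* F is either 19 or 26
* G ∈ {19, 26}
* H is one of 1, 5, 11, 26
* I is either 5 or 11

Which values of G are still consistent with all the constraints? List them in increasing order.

The 7 variables draw from only 7 values {1, 5, 11, 14, 19, 26, 28}, so each is used; only H can be 1, hence H = 1.
The 6 still-open variables draw from only 6 values {5, 11, 14, 19, 26, 28}, so each is used; only E can be 28, hence E = 28.
The 5 still-open variables draw from only 5 values {5, 11, 14, 19, 26}, so each is used; only C can be 14, hence C = 14.
F and G between them cover only {19, 26} — a naked pair. Remove those values from D.
No further eliminations apply; G can still be any of 19, 26.

19, 26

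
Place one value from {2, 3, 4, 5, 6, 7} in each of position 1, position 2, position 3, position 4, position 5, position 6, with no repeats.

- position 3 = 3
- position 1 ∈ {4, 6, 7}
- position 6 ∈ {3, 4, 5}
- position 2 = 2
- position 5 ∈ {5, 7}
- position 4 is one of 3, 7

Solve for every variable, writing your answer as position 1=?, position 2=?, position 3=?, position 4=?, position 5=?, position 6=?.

position 2 must be 2 (only option left).
That leaves position 3 = 3. Remove 3 from position 4, position 6.
That leaves position 4 = 7. Eliminate 7 elsewhere: position 1, position 5.
position 5 must be 5 (only option left). Remove 5 from position 6.
position 6's domain is down to {4}, so position 6 = 4. Strike 4 from position 1.
position 1 has just one choice, so position 1 = 6.

position 1=6, position 2=2, position 3=3, position 4=7, position 5=5, position 6=4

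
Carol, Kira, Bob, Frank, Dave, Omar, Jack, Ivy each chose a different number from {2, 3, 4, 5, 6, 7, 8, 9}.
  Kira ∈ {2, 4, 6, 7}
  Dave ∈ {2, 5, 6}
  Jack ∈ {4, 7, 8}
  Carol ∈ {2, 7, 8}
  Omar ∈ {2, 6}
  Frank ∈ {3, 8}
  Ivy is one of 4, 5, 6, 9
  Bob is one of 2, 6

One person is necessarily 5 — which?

Dave

The 8 variables draw from only 8 values {2, 3, 4, 5, 6, 7, 8, 9}, so each is used; only Frank can be 3, hence Frank = 3.
Among the 7 still-open variables, 9 fits only Ivy (and all 7 values in {2, 4, 5, 6, 7, 8, 9} must be used), so Ivy = 9.
The 6 still-open variables draw from only 6 values {2, 4, 5, 6, 7, 8}, so each is used; only Dave can be 5, hence Dave = 5.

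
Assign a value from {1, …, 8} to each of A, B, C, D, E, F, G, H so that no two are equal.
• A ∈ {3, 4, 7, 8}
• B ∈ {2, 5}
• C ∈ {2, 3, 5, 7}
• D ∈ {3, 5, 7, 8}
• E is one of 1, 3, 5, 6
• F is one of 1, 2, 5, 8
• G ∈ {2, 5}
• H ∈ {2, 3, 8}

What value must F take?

Among the 8 variables, 4 fits only A (and all 8 values in {1, 2, 3, 4, 5, 6, 7, 8} must be used), so A = 4.
The 7 still-open variables together cover exactly {1, 2, 3, 5, 6, 7, 8} — 7 values for 7 variables — and 6 appears only in E's list, so E = 6.
Among the 6 still-open variables, 1 fits only F (and all 6 values in {1, 2, 3, 5, 7, 8} must be used), so F = 1.

1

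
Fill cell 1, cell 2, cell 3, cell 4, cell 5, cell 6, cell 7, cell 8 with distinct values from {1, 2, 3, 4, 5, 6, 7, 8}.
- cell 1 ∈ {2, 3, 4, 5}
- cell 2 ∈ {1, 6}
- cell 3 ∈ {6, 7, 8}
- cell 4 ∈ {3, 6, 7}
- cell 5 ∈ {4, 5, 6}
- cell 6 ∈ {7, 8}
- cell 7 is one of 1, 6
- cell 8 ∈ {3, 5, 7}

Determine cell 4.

The 8 variables draw from only 8 values {1, 2, 3, 4, 5, 6, 7, 8}, so each is used; only cell 1 can be 2, hence cell 1 = 2.
Among the 7 still-open variables, 4 fits only cell 5 (and all 7 values in {1, 3, 4, 5, 6, 7, 8} must be used), so cell 5 = 4.
The 6 still-open variables together cover exactly {1, 3, 5, 6, 7, 8} — 6 values for 6 variables — and 5 appears only in cell 8's list, so cell 8 = 5.
The 5 still-open variables together cover exactly {1, 3, 6, 7, 8} — 5 values for 5 variables — and 3 appears only in cell 4's list, so cell 4 = 3.

3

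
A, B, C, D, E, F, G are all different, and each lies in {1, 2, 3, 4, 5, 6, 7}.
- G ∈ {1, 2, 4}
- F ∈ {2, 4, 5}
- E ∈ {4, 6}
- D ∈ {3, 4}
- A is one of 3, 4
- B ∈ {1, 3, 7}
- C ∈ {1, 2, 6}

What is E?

Among the 7 variables, 5 fits only F (and all 7 values in {1, 2, 3, 4, 5, 6, 7} must be used), so F = 5.
Among the 6 still-open variables, 7 fits only B (and all 6 values in {1, 2, 3, 4, 6, 7} must be used), so B = 7.
A and D share exactly the 2 values {3, 4}; by pigeonhole those values go to them, so strike 3, 4 from E, G.
So E = 6.

6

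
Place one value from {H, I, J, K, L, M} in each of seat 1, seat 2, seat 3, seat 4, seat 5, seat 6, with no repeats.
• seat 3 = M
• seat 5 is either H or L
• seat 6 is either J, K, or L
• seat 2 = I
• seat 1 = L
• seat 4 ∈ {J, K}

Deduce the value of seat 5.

seat 1 has just one choice, so seat 1 = L. Eliminate L elsewhere: seat 5, seat 6.
So seat 5 = H.

H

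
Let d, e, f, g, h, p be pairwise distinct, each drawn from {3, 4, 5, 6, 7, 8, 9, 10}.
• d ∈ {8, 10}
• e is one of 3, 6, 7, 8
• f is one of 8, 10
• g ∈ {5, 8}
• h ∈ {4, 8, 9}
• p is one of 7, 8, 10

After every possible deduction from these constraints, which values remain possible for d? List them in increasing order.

8, 10

The 2 variables d and f are confined to {8, 10}, which locks those values in; drop them from e, g, h, p.
g must be 5 (only option left).
p must be 7 (only option left). Strike 7 from e.
No further eliminations apply; d can still be any of 8, 10.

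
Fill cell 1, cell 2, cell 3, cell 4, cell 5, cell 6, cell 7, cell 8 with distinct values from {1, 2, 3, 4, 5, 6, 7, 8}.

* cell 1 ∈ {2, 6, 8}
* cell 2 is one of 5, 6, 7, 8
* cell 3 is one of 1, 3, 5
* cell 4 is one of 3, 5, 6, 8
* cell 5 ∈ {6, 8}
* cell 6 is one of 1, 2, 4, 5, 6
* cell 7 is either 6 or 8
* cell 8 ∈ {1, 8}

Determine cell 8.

Among the 8 variables, 4 fits only cell 6 (and all 8 values in {1, 2, 3, 4, 5, 6, 7, 8} must be used), so cell 6 = 4.
Among the 7 still-open variables, 2 fits only cell 1 (and all 7 values in {1, 2, 3, 5, 6, 7, 8} must be used), so cell 1 = 2.
The 6 still-open variables draw from only 6 values {1, 3, 5, 6, 7, 8}, so each is used; only cell 2 can be 7, hence cell 2 = 7.
cell 5 and cell 7 share exactly the 2 values {6, 8}; by pigeonhole those values go to them, so strike 6, 8 from cell 4, cell 8.
So cell 8 = 1.

1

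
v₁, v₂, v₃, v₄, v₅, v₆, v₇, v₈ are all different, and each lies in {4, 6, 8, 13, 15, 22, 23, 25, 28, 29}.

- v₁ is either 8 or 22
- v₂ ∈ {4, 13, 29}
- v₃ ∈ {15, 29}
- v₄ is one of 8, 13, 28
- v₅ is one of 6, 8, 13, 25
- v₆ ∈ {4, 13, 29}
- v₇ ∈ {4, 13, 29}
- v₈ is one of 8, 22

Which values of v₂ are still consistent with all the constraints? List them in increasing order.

4, 13, 29

v₁ and v₈ between them cover only {8, 22} — a naked pair. Remove those values from v₄, v₅.
v₂, v₆, v₇ between them cover only {4, 13, 29} — a naked triple. Remove those values from v₃, v₄, v₅.
v₃'s domain is down to {15}, so v₃ = 15.
v₄ must be 28 (only option left).
No further eliminations apply; v₂ can still be any of 4, 13, 29.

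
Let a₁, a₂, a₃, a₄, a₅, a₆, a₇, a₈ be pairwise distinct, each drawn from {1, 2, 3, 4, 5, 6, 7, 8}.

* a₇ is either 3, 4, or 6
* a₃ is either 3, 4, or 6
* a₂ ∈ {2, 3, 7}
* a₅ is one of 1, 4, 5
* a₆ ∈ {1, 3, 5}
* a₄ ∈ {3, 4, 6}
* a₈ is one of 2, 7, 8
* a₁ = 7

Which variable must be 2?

a₂

a₁'s domain is down to {7}, so a₁ = 7. So a₂, a₈ can't be 7.
The 7 still-open variables together cover exactly {1, 2, 3, 4, 5, 6, 8} — 7 values for 7 variables — and 8 appears only in a₈'s list, so a₈ = 8.
Among the 6 still-open variables, 2 fits only a₂ (and all 6 values in {1, 2, 3, 4, 5, 6} must be used), so a₂ = 2.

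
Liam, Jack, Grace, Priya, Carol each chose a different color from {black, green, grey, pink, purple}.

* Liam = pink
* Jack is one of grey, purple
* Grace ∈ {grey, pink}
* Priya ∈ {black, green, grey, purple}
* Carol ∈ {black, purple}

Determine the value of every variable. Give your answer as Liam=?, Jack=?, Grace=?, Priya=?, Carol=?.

Liam must be pink (only option left). Remove pink from Grace.
Grace must be grey (only option left). So Jack, Priya can't be grey.
Jack's domain is down to {purple}, so Jack = purple. Eliminate purple elsewhere: Priya, Carol.
Carol must be black (only option left). Eliminate black elsewhere: Priya.
Priya has just one choice, so Priya = green.

Liam=pink, Jack=purple, Grace=grey, Priya=green, Carol=black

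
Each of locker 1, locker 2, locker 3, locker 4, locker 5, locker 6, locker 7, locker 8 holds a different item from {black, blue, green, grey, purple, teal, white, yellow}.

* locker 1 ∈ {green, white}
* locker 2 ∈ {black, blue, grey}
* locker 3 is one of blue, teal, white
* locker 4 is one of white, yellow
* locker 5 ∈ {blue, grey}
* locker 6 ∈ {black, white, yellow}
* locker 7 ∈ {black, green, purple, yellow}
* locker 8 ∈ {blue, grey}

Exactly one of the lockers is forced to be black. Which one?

The 8 variables together cover exactly {black, blue, green, grey, purple, teal, white, yellow} — 8 values for 8 variables — and purple appears only in locker 7's list, so locker 7 = purple.
The 7 still-open variables draw from only 7 values {black, blue, green, grey, teal, white, yellow}, so each is used; only locker 1 can be green, hence locker 1 = green.
The 6 still-open variables together cover exactly {black, blue, grey, teal, white, yellow} — 6 values for 6 variables — and teal appears only in locker 3's list, so locker 3 = teal.
locker 5 and locker 8 share exactly the 2 values {blue, grey}; by pigeonhole those values go to them, so strike blue, grey from locker 2.
So black goes to locker 2.

locker 2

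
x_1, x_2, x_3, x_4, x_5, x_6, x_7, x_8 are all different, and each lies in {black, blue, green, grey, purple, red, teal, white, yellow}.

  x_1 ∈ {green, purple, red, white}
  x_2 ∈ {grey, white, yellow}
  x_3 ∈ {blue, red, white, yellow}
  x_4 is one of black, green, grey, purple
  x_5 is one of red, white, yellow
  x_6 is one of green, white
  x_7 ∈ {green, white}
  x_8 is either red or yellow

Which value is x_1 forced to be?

The 8 variables together cover exactly {black, blue, green, grey, purple, red, white, yellow} — 8 values for 8 variables — and black appears only in x_4's list, so x_4 = black.
The 7 still-open variables draw from only 7 values {blue, green, grey, purple, red, white, yellow}, so each is used; only x_3 can be blue, hence x_3 = blue.
The 6 still-open variables draw from only 6 values {green, grey, purple, red, white, yellow}, so each is used; only x_2 can be grey, hence x_2 = grey.
Among the 5 still-open variables, purple fits only x_1 (and all 5 values in {green, purple, red, white, yellow} must be used), so x_1 = purple.

purple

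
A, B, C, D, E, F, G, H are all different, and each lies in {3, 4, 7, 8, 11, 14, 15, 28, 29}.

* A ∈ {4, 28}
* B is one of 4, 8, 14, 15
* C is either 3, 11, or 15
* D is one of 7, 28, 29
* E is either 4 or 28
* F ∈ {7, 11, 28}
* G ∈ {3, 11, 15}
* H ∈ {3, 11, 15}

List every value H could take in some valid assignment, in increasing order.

The 2 variables A and E are confined to {4, 28}, which locks those values in; drop them from B, D, F.
C, G, H between them cover only {3, 11, 15} — a naked triple. Remove those values from B, F.
F's domain is down to {7}, so F = 7. Strike 7 from D.
D's domain is down to {29}, so D = 29.
No further eliminations apply; H can still be any of 3, 11, 15.

3, 11, 15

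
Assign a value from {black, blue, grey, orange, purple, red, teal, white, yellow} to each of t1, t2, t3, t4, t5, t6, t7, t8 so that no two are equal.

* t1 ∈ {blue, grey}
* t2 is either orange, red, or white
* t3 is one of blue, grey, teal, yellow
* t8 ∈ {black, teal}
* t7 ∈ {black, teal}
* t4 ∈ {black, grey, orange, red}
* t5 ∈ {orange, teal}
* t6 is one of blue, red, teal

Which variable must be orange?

Among the 8 variables, white fits only t2 (and all 8 values in {black, blue, grey, orange, red, teal, white, yellow} must be used), so t2 = white.
The 7 still-open variables together cover exactly {black, blue, grey, orange, red, teal, yellow} — 7 values for 7 variables — and yellow appears only in t3's list, so t3 = yellow.
The 2 variables t7 and t8 are confined to {black, teal}, which locks those values in; drop them from t4, t5, t6.
So orange goes to t5.

t5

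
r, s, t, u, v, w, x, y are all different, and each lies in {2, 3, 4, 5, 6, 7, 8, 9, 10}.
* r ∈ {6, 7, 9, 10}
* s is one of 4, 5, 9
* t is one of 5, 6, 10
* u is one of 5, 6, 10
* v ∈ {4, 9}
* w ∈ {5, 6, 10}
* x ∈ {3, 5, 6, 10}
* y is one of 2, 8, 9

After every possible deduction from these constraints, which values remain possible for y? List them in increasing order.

The 3 variables t, u, w are confined to {5, 6, 10}, which locks those values in; drop them from r, s, x.
x must be 3 (only option left).
s and v share exactly the 2 values {4, 9}; by pigeonhole those values go to them, so strike 4, 9 from r, y.
r must be 7 (only option left).
No further eliminations apply; y can still be any of 2, 8.

2, 8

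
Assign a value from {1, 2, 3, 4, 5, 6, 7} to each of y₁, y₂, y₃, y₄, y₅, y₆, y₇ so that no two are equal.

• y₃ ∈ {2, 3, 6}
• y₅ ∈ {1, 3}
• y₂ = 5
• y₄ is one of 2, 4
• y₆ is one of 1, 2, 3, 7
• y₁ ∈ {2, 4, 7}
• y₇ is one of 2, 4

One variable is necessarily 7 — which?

y₂ must be 5 (only option left).
The 6 still-open variables together cover exactly {1, 2, 3, 4, 6, 7} — 6 values for 6 variables — and 6 appears only in y₃'s list, so y₃ = 6.
y₄ and y₇ share exactly the 2 values {2, 4}; by pigeonhole those values go to them, so strike 2, 4 from y₁, y₆.
So 7 goes to y₁.

y₁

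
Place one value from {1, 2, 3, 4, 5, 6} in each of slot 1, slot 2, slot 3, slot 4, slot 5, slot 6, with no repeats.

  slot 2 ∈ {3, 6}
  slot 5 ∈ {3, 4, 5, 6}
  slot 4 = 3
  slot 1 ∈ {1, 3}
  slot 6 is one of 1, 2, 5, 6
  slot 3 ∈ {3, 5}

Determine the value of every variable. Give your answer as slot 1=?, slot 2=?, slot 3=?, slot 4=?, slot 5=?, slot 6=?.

slot 1=1, slot 2=6, slot 3=5, slot 4=3, slot 5=4, slot 6=2

slot 4 must be 3 (only option left). Strike 3 from slot 1, slot 2, slot 3, slot 5.
slot 1's domain is down to {1}, so slot 1 = 1. Strike 1 from slot 6.
slot 2's domain is down to {6}, so slot 2 = 6. So slot 5, slot 6 can't be 6.
slot 3's domain is down to {5}, so slot 3 = 5. Remove 5 from slot 5, slot 6.
slot 5's domain is down to {4}, so slot 5 = 4.
slot 6 has just one choice, so slot 6 = 2.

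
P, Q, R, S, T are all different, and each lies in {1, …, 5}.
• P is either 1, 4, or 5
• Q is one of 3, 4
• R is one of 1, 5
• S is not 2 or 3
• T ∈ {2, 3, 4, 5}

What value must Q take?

3

The 5 variables together cover exactly {1, 2, 3, 4, 5} — 5 values for 5 variables — and 2 appears only in T's list, so T = 2.
The 4 still-open variables together cover exactly {1, 3, 4, 5} — 4 values for 4 variables — and 3 appears only in Q's list, so Q = 3.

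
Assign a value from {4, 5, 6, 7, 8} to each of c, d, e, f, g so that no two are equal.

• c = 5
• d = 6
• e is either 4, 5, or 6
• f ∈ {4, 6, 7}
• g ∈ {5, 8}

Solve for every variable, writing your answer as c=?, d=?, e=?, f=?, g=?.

c must be 5 (only option left). So e, g can't be 5.
d's domain is down to {6}, so d = 6. Strike 6 from e, f.
e must be 4 (only option left). Eliminate 4 elsewhere: f.
f has just one choice, so f = 7.
g's domain is down to {8}, so g = 8.

c=5, d=6, e=4, f=7, g=8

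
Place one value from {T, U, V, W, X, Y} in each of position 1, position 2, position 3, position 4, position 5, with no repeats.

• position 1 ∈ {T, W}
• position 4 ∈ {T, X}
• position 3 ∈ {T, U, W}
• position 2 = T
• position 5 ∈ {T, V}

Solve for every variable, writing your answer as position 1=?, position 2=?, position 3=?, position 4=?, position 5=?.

position 2 must be T (only option left). Eliminate T elsewhere: position 1, position 3, position 4, position 5.
That leaves position 4 = X.
That leaves position 5 = V.
That leaves position 1 = W. Strike W from position 3.
That leaves position 3 = U.

position 1=W, position 2=T, position 3=U, position 4=X, position 5=V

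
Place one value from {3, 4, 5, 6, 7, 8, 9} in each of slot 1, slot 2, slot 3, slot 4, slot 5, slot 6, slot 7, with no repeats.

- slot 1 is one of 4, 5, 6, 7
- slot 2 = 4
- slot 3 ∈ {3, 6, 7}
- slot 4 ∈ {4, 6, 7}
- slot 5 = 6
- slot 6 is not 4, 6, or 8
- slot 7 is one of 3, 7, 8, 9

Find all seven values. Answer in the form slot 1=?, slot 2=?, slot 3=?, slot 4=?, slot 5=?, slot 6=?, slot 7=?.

slot 2 has just one choice, so slot 2 = 4. Eliminate 4 elsewhere: slot 1, slot 4.
slot 5 has just one choice, so slot 5 = 6. So slot 1, slot 3, slot 4 can't be 6.
slot 4 has just one choice, so slot 4 = 7. So slot 1, slot 3, slot 6, slot 7 can't be 7.
slot 1's domain is down to {5}, so slot 1 = 5. So slot 6 can't be 5.
That leaves slot 3 = 3. Remove 3 from slot 6, slot 7.
That leaves slot 6 = 9. So slot 7 can't be 9.
slot 7 must be 8 (only option left).

slot 1=5, slot 2=4, slot 3=3, slot 4=7, slot 5=6, slot 6=9, slot 7=8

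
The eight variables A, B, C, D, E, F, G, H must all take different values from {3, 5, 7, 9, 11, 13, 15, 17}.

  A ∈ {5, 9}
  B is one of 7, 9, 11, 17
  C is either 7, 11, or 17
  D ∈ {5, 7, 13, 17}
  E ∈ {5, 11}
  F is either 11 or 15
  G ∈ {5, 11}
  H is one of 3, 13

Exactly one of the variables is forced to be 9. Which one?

The 8 variables draw from only 8 values {3, 5, 7, 9, 11, 13, 15, 17}, so each is used; only H can be 3, hence H = 3.
The 7 still-open variables draw from only 7 values {5, 7, 9, 11, 13, 15, 17}, so each is used; only D can be 13, hence D = 13.
Among the 6 still-open variables, 15 fits only F (and all 6 values in {5, 7, 9, 11, 15, 17} must be used), so F = 15.
E and G between them cover only {5, 11} — a naked pair. Remove those values from A, B, C.
So 9 goes to A.

A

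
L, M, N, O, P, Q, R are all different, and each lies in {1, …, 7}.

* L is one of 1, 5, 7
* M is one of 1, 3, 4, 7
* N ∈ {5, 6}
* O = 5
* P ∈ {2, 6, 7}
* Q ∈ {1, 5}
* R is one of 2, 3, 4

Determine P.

2

O's domain is down to {5}, so O = 5. Eliminate 5 elsewhere: L, N, Q.
Q has just one choice, so Q = 1. Eliminate 1 elsewhere: L, M.
L's domain is down to {7}, so L = 7. So M, P can't be 7.
That leaves N = 6. Remove 6 from P.
So P = 2.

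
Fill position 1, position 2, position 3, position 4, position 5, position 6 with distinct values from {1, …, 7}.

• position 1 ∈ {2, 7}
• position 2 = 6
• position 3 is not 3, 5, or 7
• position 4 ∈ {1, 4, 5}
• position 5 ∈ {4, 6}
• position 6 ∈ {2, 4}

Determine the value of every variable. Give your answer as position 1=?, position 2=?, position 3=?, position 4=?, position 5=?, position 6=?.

position 2's domain is down to {6}, so position 2 = 6. Remove 6 from position 3, position 5.
position 5 has just one choice, so position 5 = 4. Strike 4 from position 3, position 4, position 6.
position 6 has just one choice, so position 6 = 2. Remove 2 from position 1, position 3.
position 1 must be 7 (only option left).
That leaves position 3 = 1. Strike 1 from position 4.
position 4's domain is down to {5}, so position 4 = 5.

position 1=7, position 2=6, position 3=1, position 4=5, position 5=4, position 6=2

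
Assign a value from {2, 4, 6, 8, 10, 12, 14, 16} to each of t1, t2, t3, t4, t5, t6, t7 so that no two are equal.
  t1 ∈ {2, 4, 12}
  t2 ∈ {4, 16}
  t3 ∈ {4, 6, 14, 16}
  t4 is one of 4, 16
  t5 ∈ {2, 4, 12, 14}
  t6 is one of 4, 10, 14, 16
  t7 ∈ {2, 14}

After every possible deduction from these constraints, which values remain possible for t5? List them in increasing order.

2, 12, 14

The 7 variables together cover exactly {2, 4, 6, 10, 12, 14, 16} — 7 values for 7 variables — and 6 appears only in t3's list, so t3 = 6.
The 6 still-open variables together cover exactly {2, 4, 10, 12, 14, 16} — 6 values for 6 variables — and 10 appears only in t6's list, so t6 = 10.
The 2 variables t2 and t4 are confined to {4, 16}, which locks those values in; drop them from t1, t5.
No further eliminations apply; t5 can still be any of 2, 12, 14.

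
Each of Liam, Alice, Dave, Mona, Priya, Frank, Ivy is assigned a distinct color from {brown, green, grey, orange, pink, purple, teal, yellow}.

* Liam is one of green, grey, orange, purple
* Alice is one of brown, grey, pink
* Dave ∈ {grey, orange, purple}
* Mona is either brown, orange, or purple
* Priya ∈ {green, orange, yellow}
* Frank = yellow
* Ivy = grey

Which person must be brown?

Mona

Frank must be yellow (only option left). Strike yellow from Priya.
Ivy has just one choice, so Ivy = grey. Remove grey from Liam, Alice, Dave.
The 5 still-open variables draw from only 5 values {brown, green, orange, pink, purple}, so each is used; only Alice can be pink, hence Alice = pink.
Among the 4 still-open variables, brown fits only Mona (and all 4 values in {brown, green, orange, purple} must be used), so Mona = brown.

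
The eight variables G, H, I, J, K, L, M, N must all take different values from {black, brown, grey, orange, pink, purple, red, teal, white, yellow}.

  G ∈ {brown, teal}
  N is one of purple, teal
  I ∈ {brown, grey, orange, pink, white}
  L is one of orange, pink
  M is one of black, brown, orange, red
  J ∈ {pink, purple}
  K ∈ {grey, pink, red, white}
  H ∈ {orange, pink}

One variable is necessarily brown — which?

The 2 variables H and L are confined to {orange, pink}, which locks those values in; drop them from I, J, K, M.
That leaves J = purple. Remove purple from N.
N has just one choice, so N = teal. Strike teal from G.
So brown goes to G.

G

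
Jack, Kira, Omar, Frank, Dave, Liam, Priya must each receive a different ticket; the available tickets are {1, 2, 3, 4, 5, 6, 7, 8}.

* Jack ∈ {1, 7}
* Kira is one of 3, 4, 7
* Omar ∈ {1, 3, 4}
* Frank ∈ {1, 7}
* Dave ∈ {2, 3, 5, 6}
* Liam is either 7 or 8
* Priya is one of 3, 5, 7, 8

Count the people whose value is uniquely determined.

Jack and Frank share exactly the 2 values {1, 7}; by pigeonhole those values go to them, so strike 1, 7 from Kira, Omar, Liam, Priya.
That leaves Liam = 8. Eliminate 8 elsewhere: Priya.
Kira and Omar between them cover only {3, 4} — a naked pair. Remove those values from Dave, Priya.
That leaves Priya = 5. Remove 5 from Dave.
Determined: Liam=8, Priya=5. The other people each still have more than one consistent value. That makes 2.

2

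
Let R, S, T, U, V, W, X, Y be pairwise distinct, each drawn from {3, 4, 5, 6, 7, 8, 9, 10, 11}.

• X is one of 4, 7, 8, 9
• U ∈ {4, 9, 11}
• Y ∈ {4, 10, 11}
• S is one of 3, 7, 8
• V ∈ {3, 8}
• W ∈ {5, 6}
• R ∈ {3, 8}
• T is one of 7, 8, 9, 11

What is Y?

10

R and V between them cover only {3, 8} — a naked pair. Remove those values from S, T, X.
S's domain is down to {7}, so S = 7. Remove 7 from T, X.
The 3 variables T, U, X are confined to {4, 9, 11}, which locks those values in; drop them from Y.
So Y = 10.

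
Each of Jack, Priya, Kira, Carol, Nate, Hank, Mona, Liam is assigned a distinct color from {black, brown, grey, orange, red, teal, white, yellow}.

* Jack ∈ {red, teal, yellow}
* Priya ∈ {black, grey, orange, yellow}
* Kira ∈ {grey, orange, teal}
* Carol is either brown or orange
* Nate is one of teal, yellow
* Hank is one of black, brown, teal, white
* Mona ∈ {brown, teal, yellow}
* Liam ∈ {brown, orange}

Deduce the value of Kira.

grey

Among the 8 variables, red fits only Jack (and all 8 values in {black, brown, grey, orange, red, teal, white, yellow} must be used), so Jack = red.
The 7 still-open variables draw from only 7 values {black, brown, grey, orange, teal, white, yellow}, so each is used; only Hank can be white, hence Hank = white.
The 6 still-open variables together cover exactly {black, brown, grey, orange, teal, yellow} — 6 values for 6 variables — and black appears only in Priya's list, so Priya = black.
The 5 still-open variables draw from only 5 values {brown, grey, orange, teal, yellow}, so each is used; only Kira can be grey, hence Kira = grey.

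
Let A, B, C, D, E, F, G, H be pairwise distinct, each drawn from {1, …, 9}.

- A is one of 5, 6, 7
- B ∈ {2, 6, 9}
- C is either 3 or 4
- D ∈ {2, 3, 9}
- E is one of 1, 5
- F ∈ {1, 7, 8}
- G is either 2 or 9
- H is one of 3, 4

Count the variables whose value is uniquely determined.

1

C and H between them cover only {3, 4} — a naked pair. Remove those values from D.
D and G share exactly the 2 values {2, 9}; by pigeonhole those values go to them, so strike 2, 9 from B.
B must be 6 (only option left). Remove 6 from A.
Determined: B=6. The other variables each still have more than one consistent value. That makes 1.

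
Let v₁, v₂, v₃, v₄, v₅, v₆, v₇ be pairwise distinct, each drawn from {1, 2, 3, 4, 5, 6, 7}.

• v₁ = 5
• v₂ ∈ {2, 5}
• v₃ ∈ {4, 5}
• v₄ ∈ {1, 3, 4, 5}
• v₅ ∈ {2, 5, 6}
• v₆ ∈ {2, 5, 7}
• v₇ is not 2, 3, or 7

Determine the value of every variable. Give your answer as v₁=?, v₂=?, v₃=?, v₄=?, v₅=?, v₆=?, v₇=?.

v₁=5, v₂=2, v₃=4, v₄=3, v₅=6, v₆=7, v₇=1

v₁'s domain is down to {5}, so v₁ = 5. Remove 5 from v₂, v₃, v₄, v₅, v₆, v₇.
v₂ has just one choice, so v₂ = 2. Remove 2 from v₅, v₆.
v₃ has just one choice, so v₃ = 4. So v₄, v₇ can't be 4.
v₅'s domain is down to {6}, so v₅ = 6. Remove 6 from v₇.
That leaves v₆ = 7.
That leaves v₇ = 1. Strike 1 from v₄.
v₄ must be 3 (only option left).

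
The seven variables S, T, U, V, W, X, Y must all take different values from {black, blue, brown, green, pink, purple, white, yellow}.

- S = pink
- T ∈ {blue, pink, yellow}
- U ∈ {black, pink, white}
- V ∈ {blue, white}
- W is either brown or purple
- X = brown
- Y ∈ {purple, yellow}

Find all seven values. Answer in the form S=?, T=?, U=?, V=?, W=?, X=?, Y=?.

S=pink, T=blue, U=black, V=white, W=purple, X=brown, Y=yellow

S's domain is down to {pink}, so S = pink. So T, U can't be pink.
That leaves X = brown. Remove brown from W.
That leaves W = purple. Eliminate purple elsewhere: Y.
That leaves Y = yellow. Remove yellow from T.
That leaves T = blue. Eliminate blue elsewhere: V.
V has just one choice, so V = white. So U can't be white.
U must be black (only option left).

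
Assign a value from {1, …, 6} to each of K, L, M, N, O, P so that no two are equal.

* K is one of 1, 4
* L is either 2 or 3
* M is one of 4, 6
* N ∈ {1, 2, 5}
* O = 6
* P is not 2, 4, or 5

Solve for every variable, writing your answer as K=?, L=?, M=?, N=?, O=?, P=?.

K=1, L=2, M=4, N=5, O=6, P=3

O's domain is down to {6}, so O = 6. Remove 6 from M, P.
M's domain is down to {4}, so M = 4. So K can't be 4.
K's domain is down to {1}, so K = 1. Strike 1 from N, P.
P must be 3 (only option left). Remove 3 from L.
L must be 2 (only option left). Remove 2 from N.
N has just one choice, so N = 5.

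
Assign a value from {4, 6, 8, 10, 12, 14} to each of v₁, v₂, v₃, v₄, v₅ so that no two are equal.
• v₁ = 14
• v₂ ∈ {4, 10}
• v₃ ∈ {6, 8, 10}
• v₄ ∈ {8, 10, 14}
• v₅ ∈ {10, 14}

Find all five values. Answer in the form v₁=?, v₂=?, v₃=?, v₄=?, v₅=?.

v₁=14, v₂=4, v₃=6, v₄=8, v₅=10

v₁ has just one choice, so v₁ = 14. Remove 14 from v₄, v₅.
v₅'s domain is down to {10}, so v₅ = 10. Eliminate 10 elsewhere: v₂, v₃, v₄.
v₂ must be 4 (only option left).
v₄ must be 8 (only option left). So v₃ can't be 8.
v₃ must be 6 (only option left).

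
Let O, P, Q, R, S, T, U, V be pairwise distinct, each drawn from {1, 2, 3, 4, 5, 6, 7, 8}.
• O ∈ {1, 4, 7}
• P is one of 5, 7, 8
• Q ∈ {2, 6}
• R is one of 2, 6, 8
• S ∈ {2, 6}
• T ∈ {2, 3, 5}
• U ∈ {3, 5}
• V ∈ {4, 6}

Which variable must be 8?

The 8 variables together cover exactly {1, 2, 3, 4, 5, 6, 7, 8} — 8 values for 8 variables — and 1 appears only in O's list, so O = 1.
The 7 still-open variables draw from only 7 values {2, 3, 4, 5, 6, 7, 8}, so each is used; only V can be 4, hence V = 4.
The 6 still-open variables together cover exactly {2, 3, 5, 6, 7, 8} — 6 values for 6 variables — and 7 appears only in P's list, so P = 7.
The 5 still-open variables draw from only 5 values {2, 3, 5, 6, 8}, so each is used; only R can be 8, hence R = 8.

R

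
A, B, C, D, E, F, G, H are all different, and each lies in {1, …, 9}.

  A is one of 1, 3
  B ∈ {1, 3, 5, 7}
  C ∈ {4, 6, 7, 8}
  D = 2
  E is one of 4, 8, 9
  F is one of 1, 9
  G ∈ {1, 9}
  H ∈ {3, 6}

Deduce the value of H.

6

D's domain is down to {2}, so D = 2.
The 2 variables F and G are confined to {1, 9}, which locks those values in; drop them from A, B, E.
A must be 3 (only option left). Remove 3 from B, H.
So H = 6.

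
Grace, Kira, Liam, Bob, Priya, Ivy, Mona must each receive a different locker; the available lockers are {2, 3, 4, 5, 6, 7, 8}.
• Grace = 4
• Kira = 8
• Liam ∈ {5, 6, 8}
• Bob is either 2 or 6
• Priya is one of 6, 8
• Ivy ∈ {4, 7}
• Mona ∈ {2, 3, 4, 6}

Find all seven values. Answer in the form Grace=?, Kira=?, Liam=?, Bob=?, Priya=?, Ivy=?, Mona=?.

Grace has just one choice, so Grace = 4. Remove 4 from Ivy, Mona.
Kira's domain is down to {8}, so Kira = 8. Remove 8 from Liam, Priya.
Priya must be 6 (only option left). Remove 6 from Liam, Bob, Mona.
That leaves Ivy = 7.
Liam has just one choice, so Liam = 5.
Bob's domain is down to {2}, so Bob = 2. So Mona can't be 2.
That leaves Mona = 3.

Grace=4, Kira=8, Liam=5, Bob=2, Priya=6, Ivy=7, Mona=3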